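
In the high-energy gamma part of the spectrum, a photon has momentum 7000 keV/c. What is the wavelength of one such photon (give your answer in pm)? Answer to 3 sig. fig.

Convert to SI: p = 7000 keV/c = 3.7410e-21 kg·m/s.
The photon relation is λ = h/p, giving λ = 1.771e-13 m.
Converting to pm: λ = 0.1771 pm ≈ 0.177 pm.

0.177 pm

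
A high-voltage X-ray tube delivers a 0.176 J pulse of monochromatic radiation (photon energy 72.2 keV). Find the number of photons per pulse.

1.52e13 photons

Per-photon energy: E = 1.157e-14 J (from energy = 72.2 keV).
N = E_total / E_photon = 0.176 J / 1.157e-14 J = 1.52e13.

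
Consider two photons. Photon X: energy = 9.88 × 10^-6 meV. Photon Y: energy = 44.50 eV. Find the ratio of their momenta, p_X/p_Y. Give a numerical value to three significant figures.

2.22 × 10^-10

p_X = 5.280 × 10^-36 kg·m/s (from energy = 9.88 × 10^-6 meV, via p = E/c).
p_Y = 2.378 × 10^-26 kg·m/s (from energy = 44.50 eV, via p = E/c).
Ratio = 5.280 × 10^-36 / 2.378 × 10^-26 = 2.22 × 10^-10.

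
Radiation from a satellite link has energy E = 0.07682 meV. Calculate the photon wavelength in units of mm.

16.1 mm

In SI units: E = 0.07682 meV = 1.2308e-23 J.
Since λ = hc/E for a photon, λ = 0.01614 m.
Converting to mm: λ = 16.14 mm ≈ 16.1 mm.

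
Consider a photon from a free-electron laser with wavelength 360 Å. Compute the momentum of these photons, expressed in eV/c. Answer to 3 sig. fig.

Use h = 6.62607015·10^-34 J·s, c = 2.99792458·10^8 m/s, 1 eV = 1.602176634·10^-19 J.
First convert: λ = 360 Å = 3.6·10^-8 m.
Since p = h/λ for a photon, p = 1.841·10^-26 kg·m/s.
Converting to eV/c: p = 34.44 eV/c ≈ 34.4 eV/c.

34.4 eV/c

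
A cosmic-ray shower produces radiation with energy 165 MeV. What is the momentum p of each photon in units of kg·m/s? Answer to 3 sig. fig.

Take c = 2.99792458e8 m/s, 1 eV = 1.602176634e-19 J.
First convert: E = 165 MeV = 2.6436e-11 J.
For a photon p = E/c, so p = 8.818e-20 kg·m/s.
So p ≈ 8.82e-20 kg·m/s.

8.82e-20 kg·m/s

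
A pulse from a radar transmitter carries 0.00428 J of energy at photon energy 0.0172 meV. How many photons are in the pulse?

1.55 × 10^21 photons

Per-photon energy: E = 2.756 × 10^-24 J (from energy = 0.0172 meV).
N = E_total / E_photon = 0.00428 J / 2.756 × 10^-24 J = 1.55 × 10^21.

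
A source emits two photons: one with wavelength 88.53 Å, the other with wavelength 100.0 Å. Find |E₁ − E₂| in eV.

16.1 eV

Using E = hc/λ: E₁ = 2.2438e-17 J, E₂ = 1.9864e-17 J.
|ΔE| = |2.2438e-17 − 1.9864e-17| = 2.57e-18 J = 16.1 eV.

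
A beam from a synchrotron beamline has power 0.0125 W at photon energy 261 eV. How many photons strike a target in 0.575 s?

Total energy: E_total = P·t = 0.0125 × 0.575 = 0.007187 J.
Per-photon energy: E = 4.182 × 10^-17 J.
N = E_total / E_photon = 1.72 × 10^14.

1.72 × 10^14 photons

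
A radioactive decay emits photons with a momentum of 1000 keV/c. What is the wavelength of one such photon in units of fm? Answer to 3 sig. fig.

1240 fm

Take h = 6.62607015e-34 J·s, c = 2.99792458e8 m/s, 1 eV = 1.602176634e-19 J.
Convert to SI: p = 1000 keV/c = 5.3443e-22 kg·m/s.
Apply λ = h/p: λ = 1.240e-12 m.
Converting to fm: λ = 1240 fm ≈ 1240 fm.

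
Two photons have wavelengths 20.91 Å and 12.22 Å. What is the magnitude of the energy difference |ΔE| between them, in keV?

Using E = hc/λ: E₁ = 9.5000·10^-17 J, E₂ = 1.6256·10^-16 J.
|ΔE| = |9.5000·10^-17 − 1.6256·10^-16| = 6.76·10^-17 J = 0.422 keV.

0.422 keV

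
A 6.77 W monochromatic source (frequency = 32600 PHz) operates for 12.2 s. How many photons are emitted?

3.82e15 photons

Total energy: E_total = P·t = 6.77 × 12.2 = 82.59 J.
Per-photon energy: E = 2.160e-14 J.
N = E_total / E_photon = 3.82e15.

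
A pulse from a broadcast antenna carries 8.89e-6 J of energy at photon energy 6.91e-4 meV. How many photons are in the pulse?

Per-photon energy: E = 1.107e-25 J (from energy = 6.91e-4 meV).
N = E_total / E_photon = 8.89e-6 J / 1.107e-25 J = 8.03e19.

8.03e19 photons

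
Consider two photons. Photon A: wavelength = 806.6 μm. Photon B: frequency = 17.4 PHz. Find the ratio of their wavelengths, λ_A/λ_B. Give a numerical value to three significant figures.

4.68 × 10^4

λ_A = 8.066 × 10^-4 m (from wavelength = 806.6 μm, via λ given directly).
λ_B = 1.723 × 10^-8 m (from frequency = 17.4 PHz, via λ = c/f).
Ratio = 8.066 × 10^-4 / 1.723 × 10^-8 = 4.68 × 10^4.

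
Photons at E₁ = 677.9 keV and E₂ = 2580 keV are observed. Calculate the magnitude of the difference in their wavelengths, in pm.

Using λ = hc/E: λ₁ = 1.8289·10^-12 m, λ₂ = 4.8056·10^-13 m.
|Δλ| = |1.8289·10^-12 − 4.8056·10^-13| = 1.35·10^-12 m = 1.35 pm.

1.35 pm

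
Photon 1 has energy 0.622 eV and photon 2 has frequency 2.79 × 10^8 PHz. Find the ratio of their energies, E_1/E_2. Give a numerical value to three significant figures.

5.39 × 10^-10

E_1 = 9.966 × 10^-20 J (from energy = 0.622 eV, via E given directly).
E_2 = 1.849 × 10^-10 J (from frequency = 2.79 × 10^8 PHz, via E = hf).
Ratio = 9.966 × 10^-20 / 1.849 × 10^-10 = 5.39 × 10^-10.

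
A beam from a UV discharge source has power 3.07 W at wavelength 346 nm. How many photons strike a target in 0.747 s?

Total energy: E_total = P·t = 3.07 × 0.747 = 2.293 J.
Per-photon energy: E = 5.741e-19 J.
N = E_total / E_photon = 3.99e18.

3.99e18 photons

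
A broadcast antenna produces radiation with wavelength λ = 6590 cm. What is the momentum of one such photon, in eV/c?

Convert to SI: λ = 6590 cm = 65.9 m.
Since p = h/λ for a photon, p = 1.005e-35 kg·m/s.
Converting to eV/c: p = 1.881e-8 eV/c ≈ 1.88e-8 eV/c.

1.88e-8 eV/c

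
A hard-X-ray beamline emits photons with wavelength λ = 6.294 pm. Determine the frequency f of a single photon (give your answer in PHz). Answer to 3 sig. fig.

4.76·10^4 PHz

In SI units: λ = 6.294 pm = 6.294·10^-12 m.
Apply f = c/λ: f = 4.763·10^19 Hz.
Converting to PHz: f = 47630 PHz ≈ 4.76·10^4 PHz.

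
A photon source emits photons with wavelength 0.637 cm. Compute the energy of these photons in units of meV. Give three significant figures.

Use h = 6.62607015·10^-34 J·s, c = 2.99792458·10^8 m/s, 1 eV = 1.602176634·10^-19 J.
In SI units: λ = 0.637 cm = 0.00637 m.
Since E = hc/λ for a photon, E = 3.118·10^-23 J.
Converting to meV: E = 0.1946 meV ≈ 0.195 meV.

0.195 meV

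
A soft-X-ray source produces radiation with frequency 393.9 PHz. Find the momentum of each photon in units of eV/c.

(h = 6.62607015e-34 J·s, c = 2.99792458e8 m/s, 1 eV = 1.602176634e-19 J.)
Convert to SI: f = 393.9 PHz = 3.939e17 Hz.
For a photon p = hf/c, so p = 8.706e-25 kg·m/s.
Converting to eV/c: p = 1629 eV/c ≈ 1630 eV/c.

1630 eV/c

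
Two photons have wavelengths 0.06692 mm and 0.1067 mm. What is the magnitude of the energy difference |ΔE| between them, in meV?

Using E = hc/λ: E₁ = 2.9684e-21 J, E₂ = 1.8617e-21 J.
|ΔE| = |2.9684e-21 − 1.8617e-21| = 1.11e-21 J = 6.91 meV.

6.91 meV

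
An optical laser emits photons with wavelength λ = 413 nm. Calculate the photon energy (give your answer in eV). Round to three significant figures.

In SI units: λ = 413 nm = 4.13e-7 m.
The photon relation is E = hc/λ, giving E = 4.810e-19 J.
Converting to eV: E = 3.002 eV ≈ 3.00 eV.

3.00 eV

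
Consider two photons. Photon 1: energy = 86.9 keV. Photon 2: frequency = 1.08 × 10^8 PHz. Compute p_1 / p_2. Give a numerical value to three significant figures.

p_1 = 4.644 × 10^-23 kg·m/s (from energy = 86.9 keV, via p = E/c).
p_2 = 2.387 × 10^-19 kg·m/s (from frequency = 1.08 × 10^8 PHz, via p = hf/c).
Ratio = 4.644 × 10^-23 / 2.387 × 10^-19 = 1.95 × 10^-4.

1.95 × 10^-4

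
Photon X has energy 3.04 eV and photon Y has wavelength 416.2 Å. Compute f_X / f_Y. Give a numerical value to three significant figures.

f_X = 7.351e14 Hz (from energy = 3.04 eV, via f = E/h).
f_Y = 7.203e15 Hz (from wavelength = 416.2 Å, via f = c/λ).
Ratio = 7.351e14 / 7.203e15 = 0.102.

0.102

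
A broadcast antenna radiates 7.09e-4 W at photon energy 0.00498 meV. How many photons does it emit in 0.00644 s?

5.72e18 photons

Total energy: E_total = P·t = 7.09e-4 × 0.00644 = 4.566e-6 J.
Per-photon energy: E = 7.979e-25 J.
N = E_total / E_photon = 5.72e18.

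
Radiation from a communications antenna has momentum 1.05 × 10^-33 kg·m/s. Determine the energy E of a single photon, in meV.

1.96 × 10^-3 meV

Use c = 2.99792458 × 10^8 m/s, 1 eV = 1.602176634 × 10^-19 J.
Apply E = pc: E = 3.148 × 10^-25 J.
Converting to meV: E = 0.001965 meV ≈ 1.96 × 10^-3 meV.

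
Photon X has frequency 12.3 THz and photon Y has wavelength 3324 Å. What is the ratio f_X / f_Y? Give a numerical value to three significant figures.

0.0136

f_X = 1.230 × 10^13 Hz (from frequency = 12.3 THz, via f given directly).
f_Y = 9.019 × 10^14 Hz (from wavelength = 3324 Å, via f = c/λ).
Ratio = 1.230 × 10^13 / 9.019 × 10^14 = 0.0136.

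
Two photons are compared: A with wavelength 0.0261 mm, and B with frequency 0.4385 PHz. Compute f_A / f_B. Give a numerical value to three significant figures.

0.0262

f_A = 1.149e13 Hz (from wavelength = 0.0261 mm, via f = c/λ).
f_B = 4.385e14 Hz (from frequency = 0.4385 PHz, via f given directly).
Ratio = 1.149e13 / 4.385e14 = 0.0262.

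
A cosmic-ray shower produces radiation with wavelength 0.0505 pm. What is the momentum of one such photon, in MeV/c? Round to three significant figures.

24.6 MeV/c

First convert: λ = 0.0505 pm = 5.05 × 10^-14 m.
Since p = h/λ for a photon, p = 1.312 × 10^-20 kg·m/s.
Converting to MeV/c: p = 24.55 MeV/c ≈ 24.6 MeV/c.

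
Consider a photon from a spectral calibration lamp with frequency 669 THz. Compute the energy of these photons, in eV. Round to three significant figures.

First convert: f = 669 THz = 6.69e14 Hz.
The photon relation is E = hf, giving E = 4.433e-19 J.
Converting to eV: E = 2.767 eV ≈ 2.77 eV.

2.77 eV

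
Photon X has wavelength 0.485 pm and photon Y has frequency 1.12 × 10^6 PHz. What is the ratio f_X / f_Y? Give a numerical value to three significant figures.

0.552

f_X = 6.181 × 10^20 Hz (from wavelength = 0.485 pm, via f = c/λ).
f_Y = 1.120 × 10^21 Hz (from frequency = 1.12 × 10^6 PHz, via f given directly).
Ratio = 6.181 × 10^20 / 1.120 × 10^21 = 0.552.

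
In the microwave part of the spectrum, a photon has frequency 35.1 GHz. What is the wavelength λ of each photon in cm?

Take c = 2.99792458 × 10^8 m/s.
In SI units: f = 35.1 GHz = 3.51 × 10^10 Hz.
For a photon λ = c/f, so λ = 0.008541 m.
Converting to cm: λ = 0.8541 cm ≈ 0.854 cm.

0.854 cm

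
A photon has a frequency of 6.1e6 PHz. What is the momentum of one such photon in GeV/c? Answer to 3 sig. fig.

Convert to SI: f = 6.1e6 PHz = 6.1e21 Hz.
Apply p = hf/c: p = 1.348e-20 kg·m/s.
Converting to GeV/c: p = 0.02523 GeV/c ≈ 0.0252 GeV/c.

0.0252 GeV/c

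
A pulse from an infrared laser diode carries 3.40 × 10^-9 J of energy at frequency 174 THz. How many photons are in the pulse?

Per-photon energy: E = 1.153 × 10^-19 J (from frequency = 174 THz).
N = E_total / E_photon = 3.40 × 10^-9 J / 1.153 × 10^-19 J = 2.95 × 10^10.

2.95 × 10^10 photons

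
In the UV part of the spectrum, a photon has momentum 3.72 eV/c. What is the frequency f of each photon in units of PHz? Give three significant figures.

0.899 PHz

Use h = 6.62607015 × 10^-34 J·s, c = 2.99792458 × 10^8 m/s, 1 eV = 1.602176634 × 10^-19 J.
First convert: p = 3.72 eV/c = 1.9881 × 10^-27 kg·m/s.
Since f = pc/h for a photon, f = 8.995 × 10^14 Hz.
Converting to PHz: f = 0.8995 PHz ≈ 0.899 PHz.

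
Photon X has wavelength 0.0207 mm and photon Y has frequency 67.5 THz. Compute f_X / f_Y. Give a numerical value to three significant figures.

0.215

f_X = 1.448e13 Hz (from wavelength = 0.0207 mm, via f = c/λ).
f_Y = 6.750e13 Hz (from frequency = 67.5 THz, via f given directly).
Ratio = 1.448e13 / 6.750e13 = 0.215.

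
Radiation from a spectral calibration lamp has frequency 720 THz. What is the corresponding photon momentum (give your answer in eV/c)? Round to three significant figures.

(h = 6.62607015e-34 J·s, c = 2.99792458e8 m/s, 1 eV = 1.602176634e-19 J.)
Convert to SI: f = 720 THz = 7.2e14 Hz.
Apply p = hf/c: p = 1.591e-27 kg·m/s.
Converting to eV/c: p = 2.978 eV/c ≈ 2.98 eV/c.

2.98 eV/c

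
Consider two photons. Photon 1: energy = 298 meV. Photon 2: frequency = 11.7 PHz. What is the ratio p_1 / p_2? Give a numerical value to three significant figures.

p_1 = 1.593e-28 kg·m/s (from energy = 298 meV, via p = E/c).
p_2 = 2.586e-26 kg·m/s (from frequency = 11.7 PHz, via p = hf/c).
Ratio = 1.593e-28 / 2.586e-26 = 6.16e-3.

6.16e-3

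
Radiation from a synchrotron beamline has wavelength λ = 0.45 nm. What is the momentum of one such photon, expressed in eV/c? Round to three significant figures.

Take h = 6.62607015 × 10^-34 J·s, c = 2.99792458 × 10^8 m/s, 1 eV = 1.602176634 × 10^-19 J.
In SI units: λ = 0.45 nm = 4.5 × 10^-10 m.
For a photon p = h/λ, so p = 1.472 × 10^-24 kg·m/s.
Converting to eV/c: p = 2755 eV/c ≈ 2760 eV/c.

2760 eV/c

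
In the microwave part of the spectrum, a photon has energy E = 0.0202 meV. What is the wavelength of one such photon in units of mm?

Take h = 6.62607015e-34 J·s, c = 2.99792458e8 m/s, 1 eV = 1.602176634e-19 J.
In SI units: E = 0.0202 meV = 3.2364e-24 J.
Since λ = hc/E for a photon, λ = 0.06138 m.
Converting to mm: λ = 61.38 mm ≈ 61.4 mm.

61.4 mm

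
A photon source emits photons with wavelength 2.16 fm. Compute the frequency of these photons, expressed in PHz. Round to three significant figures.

1.39 × 10^8 PHz

Convert to SI: λ = 2.16 fm = 2.16 × 10^-15 m.
Apply f = c/λ: f = 1.388 × 10^23 Hz.
Converting to PHz: f = 1.388 × 10^8 PHz ≈ 1.39 × 10^8 PHz.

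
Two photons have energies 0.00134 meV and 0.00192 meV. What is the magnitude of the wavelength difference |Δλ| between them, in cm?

28.0 cm

Using λ = hc/E: λ₁ = 0.9253 m, λ₂ = 0.6458 m.
|Δλ| = |0.9253 − 0.6458| = 0.280 m = 28.0 cm.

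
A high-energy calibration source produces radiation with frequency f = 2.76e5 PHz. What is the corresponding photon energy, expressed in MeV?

Convert to SI: f = 2.76e5 PHz = 2.76e20 Hz.
Apply E = hf: E = 1.829e-13 J.
Converting to MeV: E = 1.141 MeV ≈ 1.14 MeV.

1.14 MeV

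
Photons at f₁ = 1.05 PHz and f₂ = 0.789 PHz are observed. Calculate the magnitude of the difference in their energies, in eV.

1.08 eV

Using E = hf: E₁ = 6.957e-19 J, E₂ = 5.228e-19 J.
|ΔE| = |6.957e-19 − 5.228e-19| = 1.73e-19 J = 1.08 eV.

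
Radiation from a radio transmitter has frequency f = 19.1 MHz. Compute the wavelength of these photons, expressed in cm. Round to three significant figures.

Use c = 2.99792458 × 10^8 m/s.
First convert: f = 19.1 MHz = 1.91 × 10^7 Hz.
Since λ = c/f for a photon, λ = 15.70 m.
Converting to cm: λ = 1570 cm ≈ 1570 cm.

1570 cm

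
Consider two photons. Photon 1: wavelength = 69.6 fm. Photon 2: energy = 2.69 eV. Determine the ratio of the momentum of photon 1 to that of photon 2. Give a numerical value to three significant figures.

p_1 = 9.520e-21 kg·m/s (from wavelength = 69.6 fm, via p = h/λ).
p_2 = 1.438e-27 kg·m/s (from energy = 2.69 eV, via p = E/c).
Ratio = 9.520e-21 / 1.438e-27 = 6.62e6.

6.62e6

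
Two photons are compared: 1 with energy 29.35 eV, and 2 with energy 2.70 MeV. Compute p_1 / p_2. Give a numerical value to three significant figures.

1.09 × 10^-5

p_1 = 1.569 × 10^-26 kg·m/s (from energy = 29.35 eV, via p = E/c).
p_2 = 1.443 × 10^-21 kg·m/s (from energy = 2.70 MeV, via p = E/c).
Ratio = 1.569 × 10^-26 / 1.443 × 10^-21 = 1.09 × 10^-5.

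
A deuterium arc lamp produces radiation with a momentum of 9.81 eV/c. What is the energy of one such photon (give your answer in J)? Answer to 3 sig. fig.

(c = 2.99792458 × 10^8 m/s, 1 eV = 1.602176634 × 10^-19 J.)
First convert: p = 9.81 eV/c = 5.2427 × 10^-27 kg·m/s.
Apply E = pc: E = 1.572 × 10^-18 J.
So E ≈ 1.57 × 10^-18 J.

1.57 × 10^-18 J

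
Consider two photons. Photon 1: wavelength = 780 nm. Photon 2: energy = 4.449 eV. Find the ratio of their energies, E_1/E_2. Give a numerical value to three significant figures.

0.357

E_1 = 2.547e-19 J (from wavelength = 780 nm, via E = hc/λ).
E_2 = 7.128e-19 J (from energy = 4.449 eV, via E given directly).
Ratio = 2.547e-19 / 7.128e-19 = 0.357.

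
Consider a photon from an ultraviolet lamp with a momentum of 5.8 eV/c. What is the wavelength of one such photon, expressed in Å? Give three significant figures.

2140 Å

Use h = 6.62607015e-34 J·s, c = 2.99792458e8 m/s, 1 eV = 1.602176634e-19 J.
Convert to SI: p = 5.8 eV/c = 3.0997e-27 kg·m/s.
Since λ = h/p for a photon, λ = 2.138e-7 m.
Converting to Å: λ = 2138 Å ≈ 2140 Å.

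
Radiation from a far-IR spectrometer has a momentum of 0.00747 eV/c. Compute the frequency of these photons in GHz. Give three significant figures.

Use h = 6.62607015e-34 J·s, c = 2.99792458e8 m/s, 1 eV = 1.602176634e-19 J.
First convert: p = 0.00747 eV/c = 3.9922e-30 kg·m/s.
The photon relation is f = pc/h, giving f = 1.806e12 Hz.
Converting to GHz: f = 1806 GHz ≈ 1810 GHz.

1810 GHz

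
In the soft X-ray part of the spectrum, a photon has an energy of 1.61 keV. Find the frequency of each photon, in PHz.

389 PHz

(h = 6.62607015e-34 J·s, 1 eV = 1.602176634e-19 J.)
In SI units: E = 1.61 keV = 2.5795e-16 J.
Apply f = E/h: f = 3.893e17 Hz.
Converting to PHz: f = 389.3 PHz ≈ 389 PHz.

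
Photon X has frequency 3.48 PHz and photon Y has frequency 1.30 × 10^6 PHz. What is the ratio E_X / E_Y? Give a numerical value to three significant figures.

E_X = 2.306 × 10^-18 J (from frequency = 3.48 PHz, via E = hf).
E_Y = 8.614 × 10^-13 J (from frequency = 1.30 × 10^6 PHz, via E = hf).
Ratio = 2.306 × 10^-18 / 8.614 × 10^-13 = 2.68 × 10^-6.

2.68 × 10^-6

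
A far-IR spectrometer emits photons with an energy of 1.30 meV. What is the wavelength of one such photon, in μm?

954 μm

Convert to SI: E = 1.30 meV = 2.0828e-22 J.
For a photon λ = hc/E, so λ = 9.537e-4 m.
Converting to μm: λ = 953.7 μm ≈ 954 μm.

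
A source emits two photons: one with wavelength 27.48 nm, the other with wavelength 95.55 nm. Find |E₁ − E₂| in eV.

Using E = hc/λ: E₁ = 7.2287e-18 J, E₂ = 2.0790e-18 J.
|ΔE| = |7.2287e-18 − 2.0790e-18| = 5.15e-18 J = 32.1 eV.

32.1 eV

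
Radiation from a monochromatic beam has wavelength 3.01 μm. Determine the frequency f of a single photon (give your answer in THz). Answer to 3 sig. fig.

First convert: λ = 3.01 μm = 3.01 × 10^-6 m.
The photon relation is f = c/λ, giving f = 9.960 × 10^13 Hz.
Converting to THz: f = 99.60 THz ≈ 99.6 THz.

99.6 THz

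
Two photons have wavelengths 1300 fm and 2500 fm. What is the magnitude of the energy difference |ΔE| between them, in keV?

458 keV

Using E = hc/λ: E₁ = 1.528·10^-13 J, E₂ = 7.946·10^-14 J.
|ΔE| = |1.528·10^-13 − 7.946·10^-14| = 7.33·10^-14 J = 458 keV.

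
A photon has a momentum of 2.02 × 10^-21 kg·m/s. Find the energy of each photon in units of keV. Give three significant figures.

3780 keV

For a photon E = pc, so E = 6.056 × 10^-13 J.
Converting to keV: E = 3780 keV ≈ 3780 keV.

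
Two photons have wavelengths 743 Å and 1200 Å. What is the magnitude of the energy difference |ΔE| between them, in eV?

Using E = hc/λ: E₁ = 2.674 × 10^-18 J, E₂ = 1.655 × 10^-18 J.
|ΔE| = |2.674 × 10^-18 − 1.655 × 10^-18| = 1.02 × 10^-18 J = 6.35 eV.

6.35 eV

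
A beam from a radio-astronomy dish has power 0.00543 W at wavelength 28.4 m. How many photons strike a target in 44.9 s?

Total energy: E_total = P·t = 0.00543 × 44.9 = 0.2438 J.
Per-photon energy: E = 6.995·10^-27 J.
N = E_total / E_photon = 3.49·10^25.

3.49·10^25 photons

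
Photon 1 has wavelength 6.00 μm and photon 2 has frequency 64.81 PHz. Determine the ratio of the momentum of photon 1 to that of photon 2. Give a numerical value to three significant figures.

7.71 × 10^-4

p_1 = 1.104 × 10^-28 kg·m/s (from wavelength = 6.00 μm, via p = h/λ).
p_2 = 1.432 × 10^-25 kg·m/s (from frequency = 64.81 PHz, via p = hf/c).
Ratio = 1.104 × 10^-28 / 1.432 × 10^-25 = 7.71 × 10^-4.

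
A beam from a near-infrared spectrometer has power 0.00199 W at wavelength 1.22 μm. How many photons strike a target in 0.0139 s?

1.70·10^14 photons

Total energy: E_total = P·t = 0.00199 × 0.0139 = 2.766·10^-5 J.
Per-photon energy: E = 1.628·10^-19 J.
N = E_total / E_photon = 1.70·10^14.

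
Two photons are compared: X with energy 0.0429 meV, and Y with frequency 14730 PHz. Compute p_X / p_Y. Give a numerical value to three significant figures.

7.04 × 10^-10

p_X = 2.293 × 10^-32 kg·m/s (from energy = 0.0429 meV, via p = E/c).
p_Y = 3.256 × 10^-23 kg·m/s (from frequency = 14730 PHz, via p = hf/c).
Ratio = 2.293 × 10^-32 / 3.256 × 10^-23 = 7.04 × 10^-10.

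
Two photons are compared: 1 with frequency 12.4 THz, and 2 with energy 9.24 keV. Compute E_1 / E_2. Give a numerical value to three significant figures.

E_1 = 8.216e-21 J (from frequency = 12.4 THz, via E = hf).
E_2 = 1.480e-15 J (from energy = 9.24 keV, via E given directly).
Ratio = 8.216e-21 / 1.480e-15 = 5.55e-6.

5.55e-6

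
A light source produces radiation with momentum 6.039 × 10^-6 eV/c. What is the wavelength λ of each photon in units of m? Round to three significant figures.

0.205 m

Use h = 6.62607015 × 10^-34 J·s, c = 2.99792458 × 10^8 m/s, 1 eV = 1.602176634 × 10^-19 J.
Convert to SI: p = 6.039 × 10^-6 eV/c = 3.2274 × 10^-33 kg·m/s.
Apply λ = h/p: λ = 0.2053 m.
So λ ≈ 0.205 m.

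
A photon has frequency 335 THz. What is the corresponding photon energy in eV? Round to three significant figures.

1.39 eV

Take h = 6.62607015 × 10^-34 J·s, 1 eV = 1.602176634 × 10^-19 J.
Convert to SI: f = 335 THz = 3.35 × 10^14 Hz.
For a photon E = hf, so E = 2.220 × 10^-19 J.
Converting to eV: E = 1.385 eV ≈ 1.39 eV.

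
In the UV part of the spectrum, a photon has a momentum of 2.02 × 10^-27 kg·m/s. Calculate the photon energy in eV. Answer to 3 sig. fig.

3.78 eV

(c = 2.99792458 × 10^8 m/s, 1 eV = 1.602176634 × 10^-19 J.)
Since E = pc for a photon, E = 6.056 × 10^-19 J.
Converting to eV: E = 3.780 eV ≈ 3.78 eV.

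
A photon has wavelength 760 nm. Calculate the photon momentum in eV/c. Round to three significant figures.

1.63 eV/c

Use h = 6.62607015e-34 J·s, c = 2.99792458e8 m/s, 1 eV = 1.602176634e-19 J.
First convert: λ = 760 nm = 7.6e-7 m.
The photon relation is p = h/λ, giving p = 8.719e-28 kg·m/s.
Converting to eV/c: p = 1.631 eV/c ≈ 1.63 eV/c.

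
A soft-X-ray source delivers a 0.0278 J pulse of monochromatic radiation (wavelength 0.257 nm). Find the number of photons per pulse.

3.60e13 photons

Per-photon energy: E = 7.729e-16 J (from wavelength = 0.257 nm).
N = E_total / E_photon = 0.0278 J / 7.729e-16 J = 3.60e13.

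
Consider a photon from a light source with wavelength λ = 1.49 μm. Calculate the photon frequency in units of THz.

Convert to SI: λ = 1.49 μm = 1.49 × 10^-6 m.
Apply f = c/λ: f = 2.012 × 10^14 Hz.
Converting to THz: f = 201.2 THz ≈ 201 THz.

201 THz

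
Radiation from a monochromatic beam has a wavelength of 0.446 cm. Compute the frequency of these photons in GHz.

In SI units: λ = 0.446 cm = 0.00446 m.
Since f = c/λ for a photon, f = 6.722e10 Hz.
Converting to GHz: f = 67.22 GHz ≈ 67.2 GHz.

67.2 GHz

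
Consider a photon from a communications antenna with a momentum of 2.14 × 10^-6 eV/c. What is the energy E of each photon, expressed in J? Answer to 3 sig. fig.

3.43 × 10^-25 J

First convert: p = 2.14 × 10^-6 eV/c = 1.1437 × 10^-33 kg·m/s.
Apply E = pc: E = 3.429 × 10^-25 J.
So E ≈ 3.43 × 10^-25 J.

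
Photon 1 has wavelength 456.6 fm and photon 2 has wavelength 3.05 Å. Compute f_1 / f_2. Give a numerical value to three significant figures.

668

f_1 = 6.566 × 10^20 Hz (from wavelength = 456.6 fm, via f = c/λ).
f_2 = 9.829 × 10^17 Hz (from wavelength = 3.05 Å, via f = c/λ).
Ratio = 6.566 × 10^20 / 9.829 × 10^17 = 668.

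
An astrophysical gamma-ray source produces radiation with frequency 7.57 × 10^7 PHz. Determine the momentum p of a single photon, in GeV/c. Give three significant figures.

0.313 GeV/c

Use h = 6.62607015 × 10^-34 J·s, c = 2.99792458 × 10^8 m/s, 1 eV = 1.602176634 × 10^-19 J.
First convert: f = 7.57 × 10^7 PHz = 7.57 × 10^22 Hz.
The photon relation is p = hf/c, giving p = 1.673 × 10^-19 kg·m/s.
Converting to GeV/c: p = 0.3131 GeV/c ≈ 0.313 GeV/c.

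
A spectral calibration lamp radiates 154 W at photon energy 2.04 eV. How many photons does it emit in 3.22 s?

Total energy: E_total = P·t = 154 × 3.22 = 495.9 J.
Per-photon energy: E = 3.268e-19 J.
N = E_total / E_photon = 1.52e21.

1.52e21 photons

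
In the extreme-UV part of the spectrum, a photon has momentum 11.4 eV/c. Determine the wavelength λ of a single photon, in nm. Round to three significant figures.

(h = 6.62607015·10^-34 J·s, c = 2.99792458·10^8 m/s, 1 eV = 1.602176634·10^-19 J.)
Convert to SI: p = 11.4 eV/c = 6.0925·10^-27 kg·m/s.
Since λ = h/p for a photon, λ = 1.088·10^-7 m.
Converting to nm: λ = 108.8 nm ≈ 109 nm.

109 nm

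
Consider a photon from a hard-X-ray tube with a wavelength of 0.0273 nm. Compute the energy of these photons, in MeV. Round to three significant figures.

0.0454 MeV

Use h = 6.62607015e-34 J·s, c = 2.99792458e8 m/s, 1 eV = 1.602176634e-19 J.
Convert to SI: λ = 0.0273 nm = 2.73e-11 m.
The photon relation is E = hc/λ, giving E = 7.276e-15 J.
Converting to MeV: E = 0.04542 MeV ≈ 0.0454 MeV.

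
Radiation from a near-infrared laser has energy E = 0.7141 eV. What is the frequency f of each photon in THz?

173 THz

Take h = 6.62607015e-34 J·s, 1 eV = 1.602176634e-19 J.
First convert: E = 0.7141 eV = 1.1441e-19 J.
Apply f = E/h: f = 1.727e14 Hz.
Converting to THz: f = 172.7 THz ≈ 173 THz.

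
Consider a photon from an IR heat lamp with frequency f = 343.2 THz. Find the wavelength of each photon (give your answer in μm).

0.874 μm

Use c = 2.99792458 × 10^8 m/s.
In SI units: f = 343.2 THz = 3.432 × 10^14 Hz.
The photon relation is λ = c/f, giving λ = 8.735 × 10^-7 m.
Converting to μm: λ = 0.8735 μm ≈ 0.874 μm.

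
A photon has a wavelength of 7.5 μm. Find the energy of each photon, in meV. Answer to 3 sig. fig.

(h = 6.62607015·10^-34 J·s, c = 2.99792458·10^8 m/s, 1 eV = 1.602176634·10^-19 J.)
Convert to SI: λ = 7.5 μm = 7.5·10^-6 m.
The photon relation is E = hc/λ, giving E = 2.649·10^-20 J.
Converting to meV: E = 165.3 meV ≈ 165 meV.

165 meV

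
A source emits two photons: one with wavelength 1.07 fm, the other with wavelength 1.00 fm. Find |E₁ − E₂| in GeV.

0.0811 GeV

Using E = hc/λ: E₁ = 1.856e-10 J, E₂ = 1.986e-10 J.
|ΔE| = |1.856e-10 − 1.986e-10| = 1.30e-11 J = 0.0811 GeV.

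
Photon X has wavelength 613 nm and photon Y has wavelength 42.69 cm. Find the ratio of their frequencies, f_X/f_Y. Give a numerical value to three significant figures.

6.96 × 10^5

f_X = 4.891 × 10^14 Hz (from wavelength = 613 nm, via f = c/λ).
f_Y = 7.023 × 10^8 Hz (from wavelength = 42.69 cm, via f = c/λ).
Ratio = 4.891 × 10^14 / 7.023 × 10^8 = 6.96 × 10^5.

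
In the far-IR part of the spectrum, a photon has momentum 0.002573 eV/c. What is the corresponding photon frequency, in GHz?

First convert: p = 0.002573 eV/c = 1.3751 × 10^-30 kg·m/s.
For a photon f = pc/h, so f = 6.221 × 10^11 Hz.
Converting to GHz: f = 622.1 GHz ≈ 622 GHz.

622 GHz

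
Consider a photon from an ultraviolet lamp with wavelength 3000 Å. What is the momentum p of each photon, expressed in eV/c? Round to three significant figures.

4.13 eV/c

Convert to SI: λ = 3000 Å = 3.0e-7 m.
For a photon p = h/λ, so p = 2.209e-27 kg·m/s.
Converting to eV/c: p = 4.133 eV/c ≈ 4.13 eV/c.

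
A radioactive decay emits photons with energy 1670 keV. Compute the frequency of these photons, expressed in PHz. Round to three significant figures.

4.04e5 PHz

Use h = 6.62607015e-34 J·s, 1 eV = 1.602176634e-19 J.
First convert: E = 1670 keV = 2.6756e-13 J.
The photon relation is f = E/h, giving f = 4.038e20 Hz.
Converting to PHz: f = 403800 PHz ≈ 4.04e5 PHz.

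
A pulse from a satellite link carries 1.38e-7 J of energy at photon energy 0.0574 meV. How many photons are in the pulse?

Per-photon energy: E = 9.196e-24 J (from energy = 0.0574 meV).
N = E_total / E_photon = 1.38e-7 J / 9.196e-24 J = 1.50e16.

1.50e16 photons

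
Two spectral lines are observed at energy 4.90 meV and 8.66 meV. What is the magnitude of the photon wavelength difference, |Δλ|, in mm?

Using λ = hc/E: λ₁ = 2.530e-4 m, λ₂ = 1.432e-4 m.
|Δλ| = |2.530e-4 − 1.432e-4| = 1.10e-4 m = 0.110 mm.

0.110 mm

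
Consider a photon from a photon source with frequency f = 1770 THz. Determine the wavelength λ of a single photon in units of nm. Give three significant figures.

Convert to SI: f = 1770 THz = 1.77 × 10^15 Hz.
Apply λ = c/f: λ = 1.694 × 10^-7 m.
Converting to nm: λ = 169.4 nm ≈ 169 nm.

169 nm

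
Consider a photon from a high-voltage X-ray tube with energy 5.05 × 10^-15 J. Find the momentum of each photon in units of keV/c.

Use c = 2.99792458 × 10^8 m/s, 1 eV = 1.602176634 × 10^-19 J.
The photon relation is p = E/c, giving p = 1.684 × 10^-23 kg·m/s.
Converting to keV/c: p = 31.52 keV/c ≈ 31.5 keV/c.

31.5 keV/c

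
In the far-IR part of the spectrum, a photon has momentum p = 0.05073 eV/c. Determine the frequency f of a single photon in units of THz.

12.3 THz

Convert to SI: p = 0.05073 eV/c = 2.7112 × 10^-29 kg·m/s.
For a photon f = pc/h, so f = 1.227 × 10^13 Hz.
Converting to THz: f = 12.27 THz ≈ 12.3 THz.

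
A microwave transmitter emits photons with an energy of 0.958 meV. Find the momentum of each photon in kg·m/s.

Convert to SI: E = 0.958 meV = 1.5349e-22 J.
Since p = E/c for a photon, p = 5.120e-31 kg·m/s.
So p ≈ 5.12e-31 kg·m/s.

5.12e-31 kg·m/s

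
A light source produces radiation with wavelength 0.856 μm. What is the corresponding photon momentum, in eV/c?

1.45 eV/c

(h = 6.62607015 × 10^-34 J·s, c = 2.99792458 × 10^8 m/s, 1 eV = 1.602176634 × 10^-19 J.)
Convert to SI: λ = 0.856 μm = 8.56 × 10^-7 m.
For a photon p = h/λ, so p = 7.741 × 10^-28 kg·m/s.
Converting to eV/c: p = 1.448 eV/c ≈ 1.45 eV/c.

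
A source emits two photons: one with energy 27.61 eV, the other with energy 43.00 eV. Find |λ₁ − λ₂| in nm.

16.1 nm

Using λ = hc/E: λ₁ = 4.4906·10^-8 m, λ₂ = 2.8834·10^-8 m.
|Δλ| = |4.4906·10^-8 − 2.8834·10^-8| = 1.61·10^-8 m = 16.1 nm.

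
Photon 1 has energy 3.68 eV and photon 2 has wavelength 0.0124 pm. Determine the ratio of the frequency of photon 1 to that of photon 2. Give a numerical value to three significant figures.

f_1 = 8.898e14 Hz (from energy = 3.68 eV, via f = E/h).
f_2 = 2.418e22 Hz (from wavelength = 0.0124 pm, via f = c/λ).
Ratio = 8.898e14 / 2.418e22 = 3.68e-8.

3.68e-8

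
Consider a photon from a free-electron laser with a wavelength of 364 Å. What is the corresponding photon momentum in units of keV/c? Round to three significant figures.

0.0341 keV/c

Take h = 6.62607015e-34 J·s, c = 2.99792458e8 m/s, 1 eV = 1.602176634e-19 J.
Convert to SI: λ = 364 Å = 3.64e-8 m.
For a photon p = h/λ, so p = 1.820e-26 kg·m/s.
Converting to keV/c: p = 0.03406 keV/c ≈ 0.0341 keV/c.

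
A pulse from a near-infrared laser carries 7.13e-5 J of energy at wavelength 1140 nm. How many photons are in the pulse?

4.09e14 photons

Per-photon energy: E = 1.742e-19 J (from wavelength = 1140 nm).
N = E_total / E_photon = 7.13e-5 J / 1.742e-19 J = 4.09e14.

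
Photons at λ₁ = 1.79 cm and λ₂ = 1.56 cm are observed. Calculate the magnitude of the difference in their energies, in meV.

0.0102 meV

Using E = hc/λ: E₁ = 1.110 × 10^-23 J, E₂ = 1.273 × 10^-23 J.
|ΔE| = |1.110 × 10^-23 − 1.273 × 10^-23| = 1.64 × 10^-24 J = 0.0102 meV.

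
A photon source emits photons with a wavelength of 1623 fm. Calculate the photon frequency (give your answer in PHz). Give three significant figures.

Take c = 2.99792458e8 m/s.
In SI units: λ = 1623 fm = 1.623e-12 m.
For a photon f = c/λ, so f = 1.847e20 Hz.
Converting to PHz: f = 184700 PHz ≈ 1.85e5 PHz.

1.85e5 PHz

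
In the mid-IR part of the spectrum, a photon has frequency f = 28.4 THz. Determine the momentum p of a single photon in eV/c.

0.117 eV/c

Convert to SI: f = 28.4 THz = 2.84e13 Hz.
For a photon p = hf/c, so p = 6.277e-29 kg·m/s.
Converting to eV/c: p = 0.1175 eV/c ≈ 0.117 eV/c.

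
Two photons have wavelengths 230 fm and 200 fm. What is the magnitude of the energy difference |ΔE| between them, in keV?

809 keV

Using E = hc/λ: E₁ = 8.637 × 10^-13 J, E₂ = 9.932 × 10^-13 J.
|ΔE| = |8.637 × 10^-13 − 9.932 × 10^-13| = 1.30 × 10^-13 J = 809 keV.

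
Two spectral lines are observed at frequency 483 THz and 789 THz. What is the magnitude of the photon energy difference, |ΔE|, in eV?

1.27 eV

Using E = hf: E₁ = 3.200e-19 J, E₂ = 5.228e-19 J.
|ΔE| = |3.200e-19 − 5.228e-19| = 2.03e-19 J = 1.27 eV.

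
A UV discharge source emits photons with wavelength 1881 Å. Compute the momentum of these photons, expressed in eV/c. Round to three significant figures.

Convert to SI: λ = 1881 Å = 1.881e-7 m.
The photon relation is p = h/λ, giving p = 3.523e-27 kg·m/s.
Converting to eV/c: p = 6.591 eV/c ≈ 6.59 eV/c.

6.59 eV/c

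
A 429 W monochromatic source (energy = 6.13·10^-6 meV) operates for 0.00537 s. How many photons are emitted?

Total energy: E_total = P·t = 429 × 0.00537 = 2.304 J.
Per-photon energy: E = 9.821·10^-28 J.
N = E_total / E_photon = 2.35·10^27.

2.35·10^27 photons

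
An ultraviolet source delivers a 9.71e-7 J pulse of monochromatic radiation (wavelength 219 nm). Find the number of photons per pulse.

1.07e12 photons

Per-photon energy: E = 9.071e-19 J (from wavelength = 219 nm).
N = E_total / E_photon = 9.71e-7 J / 9.071e-19 J = 1.07e12.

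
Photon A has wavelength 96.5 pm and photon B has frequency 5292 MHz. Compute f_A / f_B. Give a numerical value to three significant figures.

5.87e8

f_A = 3.107e18 Hz (from wavelength = 96.5 pm, via f = c/λ).
f_B = 5.292e9 Hz (from frequency = 5292 MHz, via f given directly).
Ratio = 3.107e18 / 5.292e9 = 5.87e8.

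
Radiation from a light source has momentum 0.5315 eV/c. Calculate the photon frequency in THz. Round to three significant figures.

129 THz

Convert to SI: p = 0.5315 eV/c = 2.8405 × 10^-28 kg·m/s.
Since f = pc/h for a photon, f = 1.285 × 10^14 Hz.
Converting to THz: f = 128.5 THz ≈ 129 THz.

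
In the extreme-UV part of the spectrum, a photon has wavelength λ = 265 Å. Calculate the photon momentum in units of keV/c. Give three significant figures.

(h = 6.62607015e-34 J·s, c = 2.99792458e8 m/s, 1 eV = 1.602176634e-19 J.)
First convert: λ = 265 Å = 2.65e-8 m.
Since p = h/λ for a photon, p = 2.500e-26 kg·m/s.
Converting to keV/c: p = 0.04679 keV/c ≈ 0.0468 keV/c.

0.0468 keV/c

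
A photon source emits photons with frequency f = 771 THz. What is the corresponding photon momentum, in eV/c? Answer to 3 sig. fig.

First convert: f = 771 THz = 7.71·10^14 Hz.
The photon relation is p = hf/c, giving p = 1.704·10^-27 kg·m/s.
Converting to eV/c: p = 3.189 eV/c ≈ 3.19 eV/c.

3.19 eV/c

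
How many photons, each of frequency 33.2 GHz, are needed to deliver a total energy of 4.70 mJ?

Per-photon energy: E = 2.200e-23 J (from frequency = 33.2 GHz).
N = E_total / E_photon = 0.00470 J / 2.200e-23 J = 2.14e20.

2.14e20 photons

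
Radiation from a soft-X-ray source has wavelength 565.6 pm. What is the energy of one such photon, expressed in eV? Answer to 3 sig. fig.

2190 eV

(h = 6.62607015e-34 J·s, c = 2.99792458e8 m/s, 1 eV = 1.602176634e-19 J.)
In SI units: λ = 565.6 pm = 5.656e-10 m.
The photon relation is E = hc/λ, giving E = 3.512e-16 J.
Converting to eV: E = 2192 eV ≈ 2190 eV.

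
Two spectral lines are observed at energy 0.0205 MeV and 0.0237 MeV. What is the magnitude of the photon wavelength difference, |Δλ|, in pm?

Using λ = hc/E: λ₁ = 6.048·10^-11 m, λ₂ = 5.231·10^-11 m.
|Δλ| = |6.048·10^-11 − 5.231·10^-11| = 8.17·10^-12 m = 8.17 pm.

8.17 pm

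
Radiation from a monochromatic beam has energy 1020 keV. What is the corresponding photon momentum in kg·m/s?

5.45e-22 kg·m/s

Use c = 2.99792458e8 m/s, 1 eV = 1.602176634e-19 J.
In SI units: E = 1020 keV = 1.6342e-13 J.
Apply p = E/c: p = 5.451e-22 kg·m/s.
So p ≈ 5.45e-22 kg·m/s.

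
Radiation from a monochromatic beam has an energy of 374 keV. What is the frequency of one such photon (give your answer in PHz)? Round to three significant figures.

9.04e4 PHz

Take h = 6.62607015e-34 J·s, 1 eV = 1.602176634e-19 J.
Convert to SI: E = 374 keV = 5.9921e-14 J.
Apply f = E/h: f = 9.043e19 Hz.
Converting to PHz: f = 90430 PHz ≈ 9.04e4 PHz.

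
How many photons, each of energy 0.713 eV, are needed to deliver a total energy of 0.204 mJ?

Per-photon energy: E = 1.142e-19 J (from energy = 0.713 eV).
N = E_total / E_photon = 2.04e-4 J / 1.142e-19 J = 1.79e15.

1.79e15 photons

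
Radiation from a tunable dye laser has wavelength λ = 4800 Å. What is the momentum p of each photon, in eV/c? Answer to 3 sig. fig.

Convert to SI: λ = 4800 Å = 4.8e-7 m.
The photon relation is p = h/λ, giving p = 1.380e-27 kg·m/s.
Converting to eV/c: p = 2.583 eV/c ≈ 2.58 eV/c.

2.58 eV/c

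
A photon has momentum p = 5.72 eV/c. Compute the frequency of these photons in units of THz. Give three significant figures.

In SI units: p = 5.72 eV/c = 3.0569 × 10^-27 kg·m/s.
Apply f = pc/h: f = 1.383 × 10^15 Hz.
Converting to THz: f = 1383 THz ≈ 1380 THz.

1380 THz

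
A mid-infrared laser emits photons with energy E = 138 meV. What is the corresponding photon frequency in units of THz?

Use h = 6.62607015 × 10^-34 J·s, 1 eV = 1.602176634 × 10^-19 J.
First convert: E = 138 meV = 2.2110 × 10^-20 J.
Apply f = E/h: f = 3.337 × 10^13 Hz.
Converting to THz: f = 33.37 THz ≈ 33.4 THz.

33.4 THz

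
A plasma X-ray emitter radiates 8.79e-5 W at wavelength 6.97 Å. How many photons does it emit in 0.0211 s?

6.51e9 photons

Total energy: E_total = P·t = 8.79e-5 × 0.0211 = 1.855e-6 J.
Per-photon energy: E = 2.850e-16 J.
N = E_total / E_photon = 6.51e9.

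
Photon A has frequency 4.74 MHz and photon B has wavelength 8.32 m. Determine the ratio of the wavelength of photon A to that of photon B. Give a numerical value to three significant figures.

7.60

λ_A = 63.25 m (from frequency = 4.74 MHz, via λ = c/f).
λ_B = 8.320 m (from wavelength = 8.32 m, via λ given directly).
Ratio = 63.25 / 8.320 = 7.60.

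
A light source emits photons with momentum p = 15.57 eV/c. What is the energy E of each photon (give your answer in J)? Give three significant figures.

First convert: p = 15.57 eV/c = 8.3211·10^-27 kg·m/s.
For a photon E = pc, so E = 2.495·10^-18 J.
So E ≈ 2.49·10^-18 J.

2.49·10^-18 J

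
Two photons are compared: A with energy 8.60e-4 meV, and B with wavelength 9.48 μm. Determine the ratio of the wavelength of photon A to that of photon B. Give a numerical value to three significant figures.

1.52e5

λ_A = 1.442 m (from energy = 8.60e-4 meV, via λ = hc/E).
λ_B = 9.480e-6 m (from wavelength = 9.48 μm, via λ given directly).
Ratio = 1.442 / 9.480e-6 = 1.52e5.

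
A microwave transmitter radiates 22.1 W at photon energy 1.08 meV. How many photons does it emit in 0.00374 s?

Total energy: E_total = P·t = 22.1 × 0.00374 = 0.08265 J.
Per-photon energy: E = 1.730 × 10^-22 J.
N = E_total / E_photon = 4.78 × 10^20.

4.78 × 10^20 photons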